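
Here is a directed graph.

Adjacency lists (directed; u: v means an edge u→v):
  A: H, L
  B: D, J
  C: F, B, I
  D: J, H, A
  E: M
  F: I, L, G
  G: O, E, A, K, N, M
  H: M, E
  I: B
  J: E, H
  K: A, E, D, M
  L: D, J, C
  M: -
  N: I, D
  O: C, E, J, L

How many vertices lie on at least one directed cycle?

A vertex is on a directed cycle iff it belongs to a strongly connected component of size ≥ 2 (or has a self-loop).
The vertices on cycles are {A, B, C, D, F, G, I, K, L, N, O} — 11 in total.

11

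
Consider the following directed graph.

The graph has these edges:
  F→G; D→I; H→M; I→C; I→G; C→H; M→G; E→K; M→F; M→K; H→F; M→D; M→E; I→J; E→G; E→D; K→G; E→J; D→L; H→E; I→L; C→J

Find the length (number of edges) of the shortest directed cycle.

For each vertex v, BFS finds the shortest path from v back to v.
The shortest such closed walk is H → M → D → I → C → H, length 5.

5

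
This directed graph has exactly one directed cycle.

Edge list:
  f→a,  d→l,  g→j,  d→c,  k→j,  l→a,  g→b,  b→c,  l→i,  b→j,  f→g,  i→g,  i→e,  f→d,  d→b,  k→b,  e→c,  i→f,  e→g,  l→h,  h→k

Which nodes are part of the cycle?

d, f, i, l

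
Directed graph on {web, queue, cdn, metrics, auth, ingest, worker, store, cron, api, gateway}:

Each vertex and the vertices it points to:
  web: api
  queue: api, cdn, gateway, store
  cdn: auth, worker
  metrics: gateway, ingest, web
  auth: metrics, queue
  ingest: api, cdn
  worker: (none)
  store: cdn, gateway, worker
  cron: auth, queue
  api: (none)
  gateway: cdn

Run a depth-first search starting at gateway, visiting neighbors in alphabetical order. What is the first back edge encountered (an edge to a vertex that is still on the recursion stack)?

metrics→gateway

DFS from gateway (visiting neighbors in alphabetical order); mark gray on enter, black on exit:
gateway gray
  cdn gray
    auth gray
      metrics gray
        metrics→gateway: gateway is gray → back edge
First back edge: metrics → gateway.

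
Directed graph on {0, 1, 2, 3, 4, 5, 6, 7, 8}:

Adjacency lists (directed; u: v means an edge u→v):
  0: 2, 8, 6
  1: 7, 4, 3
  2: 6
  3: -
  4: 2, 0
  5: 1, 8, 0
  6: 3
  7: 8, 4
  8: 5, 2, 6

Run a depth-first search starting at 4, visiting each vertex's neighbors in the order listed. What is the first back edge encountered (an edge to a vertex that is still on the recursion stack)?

7->8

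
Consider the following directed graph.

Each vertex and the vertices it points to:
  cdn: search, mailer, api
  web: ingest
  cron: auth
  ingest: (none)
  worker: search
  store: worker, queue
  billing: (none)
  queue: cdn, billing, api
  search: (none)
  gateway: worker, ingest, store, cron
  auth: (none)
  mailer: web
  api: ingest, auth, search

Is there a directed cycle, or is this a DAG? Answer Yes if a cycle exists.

No

DFS with white/gray/black marking, starting from web:
web gray
  ingest gray
  ingest black
web black
cdn gray
  search gray
  search black
  mailer gray
    mailer→web: web black — skip
  mailer black
  api gray
    api→ingest: ingest black — skip
    auth gray
    auth black
    api→search: search black — skip
  api black
cdn black
cron gray
  cron→auth: auth black — skip
cron black
worker gray
  worker→search: search black — skip
worker black
store gray
  store→worker: worker black — skip
  queue gray
    queue→cdn: cdn black — skip
    billing gray
    billing black
    queue→api: api black — skip
  queue black
store black
gateway gray
  gateway→worker: worker black — skip
  gateway→ingest: ingest black — skip
  gateway→store: store black — skip
  gateway→cron: cron black — skip
gateway black
Every edge goes to a white or black vertex — no back edge, so the graph is acyclic.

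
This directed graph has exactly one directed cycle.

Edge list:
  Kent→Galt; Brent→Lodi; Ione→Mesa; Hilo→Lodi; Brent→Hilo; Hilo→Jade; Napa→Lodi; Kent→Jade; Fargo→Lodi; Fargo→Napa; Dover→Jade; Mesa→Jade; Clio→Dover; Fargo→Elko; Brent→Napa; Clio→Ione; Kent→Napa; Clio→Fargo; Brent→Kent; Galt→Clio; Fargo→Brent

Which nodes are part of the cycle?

DFS with gray/black marking from Galt:
Galt gray
  Clio gray
    Fargo gray
      Napa gray
        Lodi gray
        Lodi black
      Napa black
      Fargo→Lodi: Lodi black — skip
      Brent gray
        Brent→Napa: Napa black — skip
        Kent gray
          Kent→Galt: Galt is gray → back edge
Back edge closes the cycle Galt → Clio → Fargo → Brent → Kent → Galt; its vertices are {Clio, Galt, Kent, Brent, Fargo}.

Clio, Galt, Kent, Brent, Fargo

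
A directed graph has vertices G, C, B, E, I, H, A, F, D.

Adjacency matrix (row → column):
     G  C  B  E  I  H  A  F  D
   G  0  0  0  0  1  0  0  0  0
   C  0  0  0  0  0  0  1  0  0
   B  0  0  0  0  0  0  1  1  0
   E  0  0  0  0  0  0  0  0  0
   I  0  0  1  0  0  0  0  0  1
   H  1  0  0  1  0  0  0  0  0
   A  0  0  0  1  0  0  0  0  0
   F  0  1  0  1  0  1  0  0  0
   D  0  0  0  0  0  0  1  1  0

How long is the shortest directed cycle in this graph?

5

For each vertex v, BFS finds the shortest path from v back to v.
The shortest such closed walk is F → H → G → I → D → F, length 5.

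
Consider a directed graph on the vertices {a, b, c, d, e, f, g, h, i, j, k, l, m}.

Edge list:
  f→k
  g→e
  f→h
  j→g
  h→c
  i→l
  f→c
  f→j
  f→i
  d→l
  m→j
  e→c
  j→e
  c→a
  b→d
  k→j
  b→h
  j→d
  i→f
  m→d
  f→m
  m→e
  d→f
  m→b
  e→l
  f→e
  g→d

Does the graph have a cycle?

DFS with white/gray/black marking, starting from e:
e gray
  c gray
    a gray
    a black
  c black
  l gray
  l black
e black
b gray
  d gray
    f gray
      j gray
        g gray
          g→d: d is gray → back edge
Back edge found, so a cycle exists: d → f → j → g → d.

Yes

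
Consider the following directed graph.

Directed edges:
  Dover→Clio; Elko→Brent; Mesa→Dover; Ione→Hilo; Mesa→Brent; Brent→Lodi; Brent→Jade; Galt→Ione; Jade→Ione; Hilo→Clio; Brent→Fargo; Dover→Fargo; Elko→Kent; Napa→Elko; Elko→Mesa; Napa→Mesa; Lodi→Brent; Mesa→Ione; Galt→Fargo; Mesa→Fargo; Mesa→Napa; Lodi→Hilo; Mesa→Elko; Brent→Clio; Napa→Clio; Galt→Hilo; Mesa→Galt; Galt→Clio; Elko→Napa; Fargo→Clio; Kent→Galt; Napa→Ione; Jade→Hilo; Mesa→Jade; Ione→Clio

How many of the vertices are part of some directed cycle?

5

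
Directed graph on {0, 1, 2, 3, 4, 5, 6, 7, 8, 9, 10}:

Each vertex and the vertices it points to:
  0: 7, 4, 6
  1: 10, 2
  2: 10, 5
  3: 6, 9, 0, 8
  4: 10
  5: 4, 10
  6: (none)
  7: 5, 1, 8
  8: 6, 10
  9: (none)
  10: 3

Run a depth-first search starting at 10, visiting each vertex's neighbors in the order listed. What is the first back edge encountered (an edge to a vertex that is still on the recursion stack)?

DFS from 10 (visiting each vertex's neighbors in the order listed); mark gray on enter, black on exit:
10 gray
  3 gray
    6 gray
    6 black
    9 gray
    9 black
    0 gray
      7 gray
        5 gray
          4 gray
            4→10: 10 is gray → back edge
First back edge: 4 → 10.

4→10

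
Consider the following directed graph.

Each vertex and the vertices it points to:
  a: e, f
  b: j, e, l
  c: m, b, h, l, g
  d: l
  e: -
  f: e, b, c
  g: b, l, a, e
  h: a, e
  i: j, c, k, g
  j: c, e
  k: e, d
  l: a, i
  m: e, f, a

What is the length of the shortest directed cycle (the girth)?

3

For each vertex v, BFS finds the shortest path from v back to v.
The shortest such closed walk is i → c → l → i, length 3.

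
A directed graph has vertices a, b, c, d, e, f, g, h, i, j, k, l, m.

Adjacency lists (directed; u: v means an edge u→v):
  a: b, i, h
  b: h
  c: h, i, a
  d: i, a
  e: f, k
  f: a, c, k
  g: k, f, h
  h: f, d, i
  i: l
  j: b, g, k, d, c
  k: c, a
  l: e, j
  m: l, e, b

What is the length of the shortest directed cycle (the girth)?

For each vertex v, BFS finds the shortest path from v back to v.
The shortest such closed walk is f → c → h → f, length 3.

3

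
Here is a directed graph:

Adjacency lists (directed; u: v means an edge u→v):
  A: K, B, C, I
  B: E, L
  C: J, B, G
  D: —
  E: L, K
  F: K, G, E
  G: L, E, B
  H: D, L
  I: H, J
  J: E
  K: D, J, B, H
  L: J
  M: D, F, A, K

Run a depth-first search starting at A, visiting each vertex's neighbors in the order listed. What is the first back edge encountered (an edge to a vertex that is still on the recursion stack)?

DFS from A (visiting each vertex's neighbors in the order listed); mark gray on enter, black on exit:
A gray
  K gray
    D gray
    D black
    J gray
      E gray
        L gray
          L→J: J is gray → back edge
First back edge: L → J.

L->J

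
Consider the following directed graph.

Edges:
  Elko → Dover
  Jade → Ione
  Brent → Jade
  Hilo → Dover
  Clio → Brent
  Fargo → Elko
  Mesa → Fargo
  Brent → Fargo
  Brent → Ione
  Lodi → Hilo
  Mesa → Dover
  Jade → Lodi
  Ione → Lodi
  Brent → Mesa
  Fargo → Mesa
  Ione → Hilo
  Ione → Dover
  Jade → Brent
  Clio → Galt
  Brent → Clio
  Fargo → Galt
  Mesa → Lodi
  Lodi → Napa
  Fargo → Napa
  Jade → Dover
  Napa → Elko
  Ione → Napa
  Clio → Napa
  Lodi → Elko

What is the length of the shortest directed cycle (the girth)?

For each vertex v, BFS finds the shortest path from v back to v.
The shortest such closed walk is Brent → Jade → Brent, length 2.

2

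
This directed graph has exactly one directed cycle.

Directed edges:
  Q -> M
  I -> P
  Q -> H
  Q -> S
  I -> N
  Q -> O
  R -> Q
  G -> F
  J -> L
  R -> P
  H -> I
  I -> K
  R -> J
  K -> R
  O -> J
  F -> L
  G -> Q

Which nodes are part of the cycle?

DFS with gray/black marking from Q:
Q gray
  S gray
  S black
  M gray
  M black
  H gray
    I gray
      P gray
      P black
      N gray
      N black
      K gray
        R gray
          J gray
            L gray
            L black
          J black
          R→Q: Q is gray → back edge
Back edge closes the cycle Q → H → I → K → R → Q; its vertices are {H, I, K, Q, R}.

H, I, K, Q, R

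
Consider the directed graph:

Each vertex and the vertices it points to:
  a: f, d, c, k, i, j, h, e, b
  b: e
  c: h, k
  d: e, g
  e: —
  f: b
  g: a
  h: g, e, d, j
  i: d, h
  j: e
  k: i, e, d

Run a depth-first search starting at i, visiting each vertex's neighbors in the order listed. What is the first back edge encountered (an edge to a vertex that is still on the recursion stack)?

a→d

DFS from i (visiting each vertex's neighbors in the order listed); mark gray on enter, black on exit:
i gray
  d gray
    e gray
    e black
    g gray
      a gray
        f gray
          b gray
            b→e: e black — skip
          b black
        f black
        a→d: d is gray → back edge
First back edge: a → d.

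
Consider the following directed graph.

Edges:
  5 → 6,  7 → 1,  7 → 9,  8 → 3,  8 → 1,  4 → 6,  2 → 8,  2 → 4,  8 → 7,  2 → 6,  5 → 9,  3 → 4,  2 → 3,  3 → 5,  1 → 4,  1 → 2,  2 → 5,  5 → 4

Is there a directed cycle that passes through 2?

Yes

2 is on a cycle iff 2 can reach itself via ≥1 edge.
2 → 8 → 1 → 2 — yes.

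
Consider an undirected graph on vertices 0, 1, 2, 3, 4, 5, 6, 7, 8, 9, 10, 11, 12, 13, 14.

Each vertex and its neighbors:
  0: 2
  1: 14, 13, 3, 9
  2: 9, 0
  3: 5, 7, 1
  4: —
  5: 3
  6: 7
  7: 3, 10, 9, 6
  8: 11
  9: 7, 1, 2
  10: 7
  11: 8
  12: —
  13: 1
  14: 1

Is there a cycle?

DFS, tracking each vertex's parent; an edge to a visited non-parent vertex closes a cycle.
Start from 11:
visit 11 (parent –)
  visit 8 (parent 11)
    8–11: parent, skip
visit 0 (parent –)
  visit 2 (parent 0)
    visit 9 (parent 2)
      visit 7 (parent 9)
        visit 3 (parent 7)
          visit 5 (parent 3)
            5–3: parent, skip
          3–7: parent, skip
          visit 1 (parent 3)
            visit 14 (parent 1)
              14–1: parent, skip
            visit 13 (parent 1)
              13–1: parent, skip
            1–3: parent, skip
            1–9: 9 visited and ≠ parent → cycle
Cycle: 9 – 7 – 3 – 1 – 9.

Yes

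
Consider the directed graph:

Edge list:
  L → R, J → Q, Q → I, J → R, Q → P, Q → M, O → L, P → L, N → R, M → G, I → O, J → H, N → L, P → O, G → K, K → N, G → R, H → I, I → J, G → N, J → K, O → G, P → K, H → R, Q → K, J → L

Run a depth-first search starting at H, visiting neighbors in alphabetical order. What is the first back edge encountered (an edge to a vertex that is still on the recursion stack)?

DFS from H (visiting neighbors in alphabetical order); mark gray on enter, black on exit:
H gray
  I gray
    J gray
      J→H: H is gray → back edge
First back edge: J → H.

J→H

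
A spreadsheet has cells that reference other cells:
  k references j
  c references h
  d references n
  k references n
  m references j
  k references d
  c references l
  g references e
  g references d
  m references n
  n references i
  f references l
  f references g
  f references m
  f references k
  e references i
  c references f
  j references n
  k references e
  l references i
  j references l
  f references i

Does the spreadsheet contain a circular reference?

No

DFS with white/gray/black marking, starting from f:
f gray
  m gray
    n gray
      i gray
      i black
    n black
    j gray
      l gray
        l→i: i black — skip
      l black
      j→n: n black — skip
    j black
  m black
  g gray
    d gray
      d→n: n black — skip
    d black
    e gray
      e→i: i black — skip
    e black
  g black
  k gray
    k→j: j black — skip
    k→e: e black — skip
    k→n: n black — skip
    k→d: d black — skip
  k black
  f→i: i black — skip
  f→l: l black — skip
f black
c gray
  h gray
  h black
  c→l: l black — skip
  c→f: f black — skip
c black
Every edge goes to a white or black vertex — no back edge, so the graph is acyclic.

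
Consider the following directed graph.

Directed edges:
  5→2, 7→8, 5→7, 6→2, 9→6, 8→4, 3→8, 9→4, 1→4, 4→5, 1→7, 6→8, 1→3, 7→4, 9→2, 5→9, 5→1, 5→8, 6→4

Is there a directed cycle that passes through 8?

Yes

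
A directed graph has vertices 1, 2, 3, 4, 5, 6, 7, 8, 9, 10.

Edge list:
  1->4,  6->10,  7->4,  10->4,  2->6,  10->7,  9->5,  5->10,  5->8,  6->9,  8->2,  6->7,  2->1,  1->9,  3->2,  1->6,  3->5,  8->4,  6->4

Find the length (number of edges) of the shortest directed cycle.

5

For each vertex v, BFS finds the shortest path from v back to v.
The shortest such closed walk is 2 → 6 → 9 → 5 → 8 → 2, length 5.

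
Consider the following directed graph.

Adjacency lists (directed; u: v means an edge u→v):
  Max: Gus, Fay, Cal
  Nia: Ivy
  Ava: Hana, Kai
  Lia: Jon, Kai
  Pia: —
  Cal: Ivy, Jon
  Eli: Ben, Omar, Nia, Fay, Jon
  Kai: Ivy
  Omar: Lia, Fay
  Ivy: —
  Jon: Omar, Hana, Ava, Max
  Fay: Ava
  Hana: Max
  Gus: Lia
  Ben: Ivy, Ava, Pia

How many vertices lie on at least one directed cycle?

A vertex is on a directed cycle iff it belongs to a strongly connected component of size ≥ 2 (or has a self-loop).
The vertices on cycles are {Ava, Cal, Fay, Gus, Jon, Lia, Max, Hana, Omar} — 9 in total.

9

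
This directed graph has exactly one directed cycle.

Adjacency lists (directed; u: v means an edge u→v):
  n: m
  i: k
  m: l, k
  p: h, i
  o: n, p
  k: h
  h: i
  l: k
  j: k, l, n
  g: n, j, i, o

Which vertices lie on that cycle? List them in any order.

DFS with gray/black marking from h:
h gray
  i gray
    k gray
      k→h: h is gray → back edge
Back edge closes the cycle h → i → k → h; its vertices are {h, i, k}.

h, i, k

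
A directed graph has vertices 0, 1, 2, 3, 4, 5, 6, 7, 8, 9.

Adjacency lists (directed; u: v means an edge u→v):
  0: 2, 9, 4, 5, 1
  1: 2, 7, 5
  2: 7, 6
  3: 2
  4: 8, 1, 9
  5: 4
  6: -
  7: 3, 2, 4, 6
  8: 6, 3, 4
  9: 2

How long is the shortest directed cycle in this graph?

2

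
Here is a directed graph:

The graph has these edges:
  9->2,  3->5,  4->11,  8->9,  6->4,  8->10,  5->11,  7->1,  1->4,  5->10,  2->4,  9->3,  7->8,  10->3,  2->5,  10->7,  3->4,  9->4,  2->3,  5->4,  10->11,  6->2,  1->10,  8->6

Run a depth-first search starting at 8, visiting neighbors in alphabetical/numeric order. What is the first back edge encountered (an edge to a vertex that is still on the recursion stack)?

10->3

DFS from 8 (visiting neighbors in alphabetical/numeric order); mark gray on enter, black on exit:
8 gray
  6 gray
    2 gray
      3 gray
        4 gray
          11 gray
          11 black
        4 black
        5 gray
          5→4: 4 black — skip
          10 gray
            10→3: 3 is gray → back edge
First back edge: 10 → 3.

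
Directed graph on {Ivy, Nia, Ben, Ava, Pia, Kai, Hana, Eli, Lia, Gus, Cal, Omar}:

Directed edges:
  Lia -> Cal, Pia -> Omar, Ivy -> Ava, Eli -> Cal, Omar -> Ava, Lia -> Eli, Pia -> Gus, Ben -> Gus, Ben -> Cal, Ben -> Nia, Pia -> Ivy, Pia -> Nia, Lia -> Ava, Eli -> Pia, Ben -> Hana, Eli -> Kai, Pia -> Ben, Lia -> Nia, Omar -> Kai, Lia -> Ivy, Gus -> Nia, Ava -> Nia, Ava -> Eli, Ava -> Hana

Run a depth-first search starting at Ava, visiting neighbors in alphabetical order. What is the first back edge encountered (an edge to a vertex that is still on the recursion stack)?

Ivy→Ava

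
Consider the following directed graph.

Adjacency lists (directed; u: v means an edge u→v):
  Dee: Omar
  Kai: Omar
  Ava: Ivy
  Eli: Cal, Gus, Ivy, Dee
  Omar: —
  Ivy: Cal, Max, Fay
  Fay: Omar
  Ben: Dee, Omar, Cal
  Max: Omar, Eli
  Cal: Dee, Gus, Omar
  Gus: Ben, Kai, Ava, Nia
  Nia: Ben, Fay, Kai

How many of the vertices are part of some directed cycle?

8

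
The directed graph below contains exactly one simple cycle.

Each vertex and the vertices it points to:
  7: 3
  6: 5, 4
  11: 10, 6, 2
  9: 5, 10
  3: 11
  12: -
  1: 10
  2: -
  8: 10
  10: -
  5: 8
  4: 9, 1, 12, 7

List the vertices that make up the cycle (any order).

DFS with gray/black marking from 6:
6 gray
  5 gray
    8 gray
      10 gray
      10 black
    8 black
  5 black
  4 gray
    9 gray
      9→5: 5 black — skip
      9→10: 10 black — skip
    9 black
    1 gray
      1→10: 10 black — skip
    1 black
    12 gray
    12 black
    7 gray
      3 gray
        11 gray
          11→10: 10 black — skip
          11→6: 6 is gray → back edge
Back edge closes the cycle 6 → 4 → 7 → 3 → 11 → 6; its vertices are {3, 4, 6, 7, 11}.

3, 4, 6, 7, 11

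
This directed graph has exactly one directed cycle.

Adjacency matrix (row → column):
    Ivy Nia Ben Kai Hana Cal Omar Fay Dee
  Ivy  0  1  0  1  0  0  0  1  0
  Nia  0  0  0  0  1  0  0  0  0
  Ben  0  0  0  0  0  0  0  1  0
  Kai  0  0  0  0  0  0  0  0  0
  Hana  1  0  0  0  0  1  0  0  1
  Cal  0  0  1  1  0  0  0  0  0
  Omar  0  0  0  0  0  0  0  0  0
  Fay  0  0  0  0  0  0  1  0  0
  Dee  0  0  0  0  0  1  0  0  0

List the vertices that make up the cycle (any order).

DFS with gray/black marking from Nia:
Nia gray
  Hana gray
    Ivy gray
      Kai gray
      Kai black
      Fay gray
        Omar gray
        Omar black
      Fay black
      Ivy→Nia: Nia is gray → back edge
Back edge closes the cycle Nia → Hana → Ivy → Nia; its vertices are {Ivy, Nia, Hana}.

Ivy, Nia, Hana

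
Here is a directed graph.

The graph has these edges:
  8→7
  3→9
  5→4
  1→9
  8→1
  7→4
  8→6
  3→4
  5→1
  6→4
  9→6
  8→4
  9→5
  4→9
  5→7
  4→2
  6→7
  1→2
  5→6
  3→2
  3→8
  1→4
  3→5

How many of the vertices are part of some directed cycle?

A vertex is on a directed cycle iff it belongs to a strongly connected component of size ≥ 2 (or has a self-loop).
The vertices on cycles are {1, 4, 5, 6, 7, 9} — 6 in total.

6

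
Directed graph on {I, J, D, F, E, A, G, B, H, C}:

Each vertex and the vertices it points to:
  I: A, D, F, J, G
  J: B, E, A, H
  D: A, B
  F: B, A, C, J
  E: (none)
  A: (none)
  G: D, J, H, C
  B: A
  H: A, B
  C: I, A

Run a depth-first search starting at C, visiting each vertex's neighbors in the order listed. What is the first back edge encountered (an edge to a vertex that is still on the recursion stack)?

F→C

DFS from C (visiting each vertex's neighbors in the order listed); mark gray on enter, black on exit:
C gray
  I gray
    A gray
    A black
    D gray
      D→A: A black — skip
      B gray
        B→A: A black — skip
      B black
    D black
    F gray
      F→B: B black — skip
      F→A: A black — skip
      F→C: C is gray → back edge
First back edge: F → C.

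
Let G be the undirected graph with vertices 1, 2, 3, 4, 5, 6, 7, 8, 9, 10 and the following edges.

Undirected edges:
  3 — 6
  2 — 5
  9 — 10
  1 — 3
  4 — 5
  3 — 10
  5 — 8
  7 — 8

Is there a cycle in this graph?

No

DFS, tracking each vertex's parent; an edge to a visited non-parent vertex closes a cycle.
Start from 10:
visit 10 (parent –)
  visit 9 (parent 10)
    9–10: parent, skip
  visit 3 (parent 10)
    visit 6 (parent 3)
      6–3: parent, skip
    3–10: parent, skip
    visit 1 (parent 3)
      1–3: parent, skip
visit 2 (parent –)
  visit 5 (parent 2)
    visit 4 (parent 5)
      4–5: parent, skip
    5–2: parent, skip
    visit 8 (parent 5)
      8–5: parent, skip
      visit 7 (parent 8)
        7–8: parent, skip
No non-parent visited neighbor found — the graph is a forest.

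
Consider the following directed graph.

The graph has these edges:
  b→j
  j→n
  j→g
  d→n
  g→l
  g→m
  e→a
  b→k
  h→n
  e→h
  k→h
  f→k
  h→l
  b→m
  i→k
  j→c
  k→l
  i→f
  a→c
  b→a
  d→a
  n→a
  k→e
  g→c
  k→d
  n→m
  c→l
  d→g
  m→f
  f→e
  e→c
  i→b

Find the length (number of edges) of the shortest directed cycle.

5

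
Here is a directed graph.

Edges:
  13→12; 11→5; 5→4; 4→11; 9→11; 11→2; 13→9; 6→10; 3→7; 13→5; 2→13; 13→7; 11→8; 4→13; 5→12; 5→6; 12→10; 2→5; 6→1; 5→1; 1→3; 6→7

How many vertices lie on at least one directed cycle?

6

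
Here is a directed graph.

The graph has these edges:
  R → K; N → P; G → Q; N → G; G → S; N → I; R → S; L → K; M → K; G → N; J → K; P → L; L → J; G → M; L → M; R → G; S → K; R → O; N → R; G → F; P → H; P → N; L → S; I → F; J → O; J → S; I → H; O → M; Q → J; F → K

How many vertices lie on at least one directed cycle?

A vertex is on a directed cycle iff it belongs to a strongly connected component of size ≥ 2 (or has a self-loop).
The vertices on cycles are {G, N, P, R} — 4 in total.

4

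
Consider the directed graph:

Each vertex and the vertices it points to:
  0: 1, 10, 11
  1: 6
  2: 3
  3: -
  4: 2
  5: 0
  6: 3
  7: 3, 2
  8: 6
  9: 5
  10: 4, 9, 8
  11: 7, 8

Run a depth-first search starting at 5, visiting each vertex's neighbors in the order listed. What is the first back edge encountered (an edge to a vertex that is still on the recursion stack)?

DFS from 5 (visiting each vertex's neighbors in the order listed); mark gray on enter, black on exit:
5 gray
  0 gray
    1 gray
      6 gray
        3 gray
        3 black
      6 black
    1 black
    10 gray
      4 gray
        2 gray
          2→3: 3 black — skip
        2 black
      4 black
      9 gray
        9→5: 5 is gray → back edge
First back edge: 9 → 5.

9→5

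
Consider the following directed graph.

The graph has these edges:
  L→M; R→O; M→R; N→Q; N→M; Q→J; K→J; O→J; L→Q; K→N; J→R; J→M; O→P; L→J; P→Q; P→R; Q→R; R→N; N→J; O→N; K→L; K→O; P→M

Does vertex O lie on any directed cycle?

O is on a cycle iff O can reach itself via ≥1 edge.
O → P → R → O — yes.

Yes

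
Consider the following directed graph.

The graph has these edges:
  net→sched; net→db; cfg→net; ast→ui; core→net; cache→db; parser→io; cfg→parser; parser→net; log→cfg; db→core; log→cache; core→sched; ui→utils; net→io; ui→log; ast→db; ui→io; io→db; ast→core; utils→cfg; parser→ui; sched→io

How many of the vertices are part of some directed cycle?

10

A vertex is on a directed cycle iff it belongs to a strongly connected component of size ≥ 2 (or has a self-loop).
The vertices on cycles are {db, io, ui, cfg, log, net, core, sched, utils, parser} — 10 in total.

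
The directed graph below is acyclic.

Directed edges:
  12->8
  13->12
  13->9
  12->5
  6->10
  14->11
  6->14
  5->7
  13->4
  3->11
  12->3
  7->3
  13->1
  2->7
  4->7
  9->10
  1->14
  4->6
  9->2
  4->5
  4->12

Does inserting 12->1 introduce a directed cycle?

No

Adding 12→1 creates a cycle iff 1 can already reach 12.
Explore from 1: no path reaches 12. The graph stays acyclic.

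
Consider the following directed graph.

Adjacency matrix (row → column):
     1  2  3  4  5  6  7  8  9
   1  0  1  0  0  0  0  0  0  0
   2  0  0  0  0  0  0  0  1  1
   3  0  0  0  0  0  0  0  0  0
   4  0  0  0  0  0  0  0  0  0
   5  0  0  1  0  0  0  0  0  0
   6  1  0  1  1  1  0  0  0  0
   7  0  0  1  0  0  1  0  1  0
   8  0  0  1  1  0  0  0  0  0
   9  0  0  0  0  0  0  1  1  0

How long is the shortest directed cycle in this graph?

For each vertex v, BFS finds the shortest path from v back to v.
The shortest such closed walk is 9 → 7 → 6 → 1 → 2 → 9, length 5.

5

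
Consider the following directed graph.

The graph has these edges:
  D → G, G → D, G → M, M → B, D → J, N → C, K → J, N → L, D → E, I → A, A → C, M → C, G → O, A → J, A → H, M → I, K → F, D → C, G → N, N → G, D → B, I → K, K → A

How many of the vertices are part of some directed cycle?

3

A vertex is on a directed cycle iff it belongs to a strongly connected component of size ≥ 2 (or has a self-loop).
The vertices on cycles are {D, G, N} — 3 in total.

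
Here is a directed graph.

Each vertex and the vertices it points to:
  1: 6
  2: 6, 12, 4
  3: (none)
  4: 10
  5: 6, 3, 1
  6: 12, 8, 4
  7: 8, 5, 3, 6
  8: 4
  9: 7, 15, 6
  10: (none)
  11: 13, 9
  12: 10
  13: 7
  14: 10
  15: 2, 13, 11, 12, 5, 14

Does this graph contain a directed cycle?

Yes

DFS with white/gray/black marking, starting from 10:
10 gray
10 black
1 gray
  6 gray
    12 gray
      12→10: 10 black — skip
    12 black
    8 gray
      4 gray
        4→10: 10 black — skip
      4 black
    8 black
    6→4: 4 black — skip
  6 black
1 black
2 gray
  2→6: 6 black — skip
  2→12: 12 black — skip
  2→4: 4 black — skip
2 black
3 gray
3 black
5 gray
  5→6: 6 black — skip
  5→3: 3 black — skip
  5→1: 1 black — skip
5 black
7 gray
  7→8: 8 black — skip
  7→5: 5 black — skip
  7→3: 3 black — skip
  7→6: 6 black — skip
7 black
9 gray
  9→7: 7 black — skip
  15 gray
    15→2: 2 black — skip
    13 gray
      13→7: 7 black — skip
    13 black
    11 gray
      11→13: 13 black — skip
      11→9: 9 is gray → back edge
Back edge found, so a cycle exists: 9 → 15 → 11 → 9.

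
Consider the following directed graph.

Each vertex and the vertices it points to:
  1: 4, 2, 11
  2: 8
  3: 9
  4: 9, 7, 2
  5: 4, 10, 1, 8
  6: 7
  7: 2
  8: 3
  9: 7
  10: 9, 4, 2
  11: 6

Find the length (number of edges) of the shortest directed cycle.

5

For each vertex v, BFS finds the shortest path from v back to v.
The shortest such closed walk is 8 → 3 → 9 → 7 → 2 → 8, length 5.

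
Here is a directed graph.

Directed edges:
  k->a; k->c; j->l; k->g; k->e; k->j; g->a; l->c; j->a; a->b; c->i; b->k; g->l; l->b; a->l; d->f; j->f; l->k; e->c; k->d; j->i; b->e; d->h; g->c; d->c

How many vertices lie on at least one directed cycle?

A vertex is on a directed cycle iff it belongs to a strongly connected component of size ≥ 2 (or has a self-loop).
The vertices on cycles are {a, b, g, j, k, l} — 6 in total.

6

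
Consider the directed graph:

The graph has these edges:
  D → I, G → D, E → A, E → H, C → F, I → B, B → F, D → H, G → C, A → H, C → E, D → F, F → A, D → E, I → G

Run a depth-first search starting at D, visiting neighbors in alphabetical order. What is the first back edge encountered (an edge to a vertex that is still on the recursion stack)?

G→D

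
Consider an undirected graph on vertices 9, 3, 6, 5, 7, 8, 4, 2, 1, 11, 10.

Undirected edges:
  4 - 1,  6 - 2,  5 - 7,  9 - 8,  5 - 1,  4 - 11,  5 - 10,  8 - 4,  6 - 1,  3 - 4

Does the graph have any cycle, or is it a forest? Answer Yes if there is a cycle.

No

DFS, tracking each vertex's parent; an edge to a visited non-parent vertex closes a cycle.
Start from 3:
visit 3 (parent –)
  visit 4 (parent 3)
    visit 8 (parent 4)
      visit 9 (parent 8)
        9–8: parent, skip
      8–4: parent, skip
    visit 1 (parent 4)
      visit 5 (parent 1)
        visit 7 (parent 5)
          7–5: parent, skip
        5–1: parent, skip
        visit 10 (parent 5)
          10–5: parent, skip
      visit 6 (parent 1)
        6–1: parent, skip
        visit 2 (parent 6)
          2–6: parent, skip
      1–4: parent, skip
    4–3: parent, skip
    visit 11 (parent 4)
      11–4: parent, skip
No non-parent visited neighbor found — the graph is a forest.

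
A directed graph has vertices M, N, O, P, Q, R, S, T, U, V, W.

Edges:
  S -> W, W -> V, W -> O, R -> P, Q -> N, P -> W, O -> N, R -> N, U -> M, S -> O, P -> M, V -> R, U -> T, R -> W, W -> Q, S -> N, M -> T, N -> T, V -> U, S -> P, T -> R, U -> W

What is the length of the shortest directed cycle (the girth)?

3

For each vertex v, BFS finds the shortest path from v back to v.
The shortest such closed walk is W → V → R → W, length 3.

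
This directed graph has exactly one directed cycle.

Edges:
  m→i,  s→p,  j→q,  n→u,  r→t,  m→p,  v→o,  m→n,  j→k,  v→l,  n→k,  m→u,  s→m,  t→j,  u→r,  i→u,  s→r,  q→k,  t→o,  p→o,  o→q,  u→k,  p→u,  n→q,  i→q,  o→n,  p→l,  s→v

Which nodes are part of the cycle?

n, o, r, t, u

DFS with gray/black marking from r:
r gray
  t gray
    o gray
      n gray
        u gray
          u→r: r is gray → back edge
Back edge closes the cycle r → t → o → n → u → r; its vertices are {n, o, r, t, u}.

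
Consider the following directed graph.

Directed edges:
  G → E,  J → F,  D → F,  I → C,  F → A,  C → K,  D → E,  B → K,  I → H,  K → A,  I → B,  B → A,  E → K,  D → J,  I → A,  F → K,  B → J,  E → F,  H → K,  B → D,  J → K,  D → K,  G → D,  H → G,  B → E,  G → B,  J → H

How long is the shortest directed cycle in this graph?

For each vertex v, BFS finds the shortest path from v back to v.
The shortest such closed walk is H → G → B → J → H, length 4.

4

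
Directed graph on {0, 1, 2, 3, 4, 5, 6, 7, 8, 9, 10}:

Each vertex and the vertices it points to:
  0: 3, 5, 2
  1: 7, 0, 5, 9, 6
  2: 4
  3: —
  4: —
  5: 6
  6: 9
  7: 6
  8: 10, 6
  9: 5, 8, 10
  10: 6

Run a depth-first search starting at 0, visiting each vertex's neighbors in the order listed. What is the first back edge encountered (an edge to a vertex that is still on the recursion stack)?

9→5

DFS from 0 (visiting each vertex's neighbors in the order listed); mark gray on enter, black on exit:
0 gray
  3 gray
  3 black
  5 gray
    6 gray
      9 gray
        9→5: 5 is gray → back edge
First back edge: 9 → 5.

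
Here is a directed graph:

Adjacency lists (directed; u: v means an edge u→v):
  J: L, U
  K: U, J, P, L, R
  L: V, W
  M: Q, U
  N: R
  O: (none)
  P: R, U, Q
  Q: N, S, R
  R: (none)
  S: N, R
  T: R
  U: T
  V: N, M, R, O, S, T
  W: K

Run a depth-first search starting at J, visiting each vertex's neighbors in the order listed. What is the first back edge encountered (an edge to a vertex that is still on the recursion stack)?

K→J

DFS from J (visiting each vertex's neighbors in the order listed); mark gray on enter, black on exit:
J gray
  L gray
    V gray
      N gray
        R gray
        R black
      N black
      M gray
        Q gray
          Q→N: N black — skip
          S gray
            S→N: N black — skip
            S→R: R black — skip
          S black
          Q→R: R black — skip
        Q black
        U gray
          T gray
            T→R: R black — skip
          T black
        U black
      M black
      V→R: R black — skip
      O gray
      O black
      V→S: S black — skip
      V→T: T black — skip
    V black
    W gray
      K gray
        K→U: U black — skip
        K→J: J is gray → back edge
First back edge: K → J.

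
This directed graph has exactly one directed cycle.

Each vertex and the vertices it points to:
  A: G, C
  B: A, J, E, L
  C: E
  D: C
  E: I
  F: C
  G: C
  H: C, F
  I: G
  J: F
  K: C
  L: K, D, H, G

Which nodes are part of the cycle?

DFS with gray/black marking from E:
E gray
  I gray
    G gray
      C gray
        C→E: E is gray → back edge
Back edge closes the cycle E → I → G → C → E; its vertices are {C, E, G, I}.

C, E, G, I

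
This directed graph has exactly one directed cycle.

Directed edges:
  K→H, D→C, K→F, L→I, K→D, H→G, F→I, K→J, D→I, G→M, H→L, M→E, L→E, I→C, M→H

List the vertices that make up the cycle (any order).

G, H, M

DFS with gray/black marking from H:
H gray
  G gray
    M gray
      M→H: H is gray → back edge
Back edge closes the cycle H → G → M → H; its vertices are {G, H, M}.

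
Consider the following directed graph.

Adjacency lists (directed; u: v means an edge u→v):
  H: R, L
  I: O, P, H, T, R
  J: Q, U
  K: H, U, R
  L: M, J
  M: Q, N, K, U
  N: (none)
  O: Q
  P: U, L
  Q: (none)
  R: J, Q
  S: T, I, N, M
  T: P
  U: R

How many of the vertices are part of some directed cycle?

7

A vertex is on a directed cycle iff it belongs to a strongly connected component of size ≥ 2 (or has a self-loop).
The vertices on cycles are {H, J, K, L, M, R, U} — 7 in total.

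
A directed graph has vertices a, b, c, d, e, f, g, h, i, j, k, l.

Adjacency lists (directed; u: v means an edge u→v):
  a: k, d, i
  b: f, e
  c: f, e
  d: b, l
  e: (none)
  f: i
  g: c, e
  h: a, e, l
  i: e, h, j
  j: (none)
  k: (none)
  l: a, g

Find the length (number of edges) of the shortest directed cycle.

3

For each vertex v, BFS finds the shortest path from v back to v.
The shortest such closed walk is l → a → d → l, length 3.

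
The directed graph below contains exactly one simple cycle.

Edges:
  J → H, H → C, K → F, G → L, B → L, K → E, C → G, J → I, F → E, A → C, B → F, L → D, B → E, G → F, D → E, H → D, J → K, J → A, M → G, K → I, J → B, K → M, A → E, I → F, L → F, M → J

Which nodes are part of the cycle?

DFS with gray/black marking from J:
J gray
  H gray
    D gray
      E gray
      E black
    D black
    C gray
      G gray
        F gray
          F→E: E black — skip
        F black
        L gray
          L→D: D black — skip
          L→F: F black — skip
        L black
      G black
    C black
  H black
  A gray
    A→E: E black — skip
    A→C: C black — skip
  A black
  B gray
    B→E: E black — skip
    B→L: L black — skip
    B→F: F black — skip
  B black
  K gray
    M gray
      M→G: G black — skip
      M→J: J is gray → back edge
Back edge closes the cycle J → K → M → J; its vertices are {J, K, M}.

J, K, M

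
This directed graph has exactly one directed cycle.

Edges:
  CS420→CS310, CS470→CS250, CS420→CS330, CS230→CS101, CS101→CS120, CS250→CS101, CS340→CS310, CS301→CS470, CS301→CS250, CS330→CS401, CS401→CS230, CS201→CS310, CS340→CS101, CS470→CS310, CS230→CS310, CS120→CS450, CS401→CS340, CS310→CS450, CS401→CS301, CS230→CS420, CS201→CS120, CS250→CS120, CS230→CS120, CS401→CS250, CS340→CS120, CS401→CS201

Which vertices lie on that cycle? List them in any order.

CS230, CS330, CS401, CS420

DFS with gray/black marking from CS401:
CS401 gray
  CS201 gray
    CS120 gray
      CS450 gray
      CS450 black
    CS120 black
    CS310 gray
      CS310→CS450: CS450 black — skip
    CS310 black
  CS201 black
  CS301 gray
    CS470 gray
      CS250 gray
        CS250→CS120: CS120 black — skip
        CS101 gray
          CS101→CS120: CS120 black — skip
        CS101 black
      CS250 black
      CS470→CS310: CS310 black — skip
    CS470 black
    CS301→CS250: CS250 black — skip
  CS301 black
  CS230 gray
    CS420 gray
      CS420→CS310: CS310 black — skip
      CS330 gray
        CS330→CS401: CS401 is gray → back edge
Back edge closes the cycle CS401 → CS230 → CS420 → CS330 → CS401; its vertices are {CS230, CS330, CS401, CS420}.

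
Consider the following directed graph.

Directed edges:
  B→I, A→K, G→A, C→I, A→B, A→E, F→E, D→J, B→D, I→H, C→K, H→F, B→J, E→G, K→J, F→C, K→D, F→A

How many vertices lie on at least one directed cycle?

8

A vertex is on a directed cycle iff it belongs to a strongly connected component of size ≥ 2 (or has a self-loop).
The vertices on cycles are {A, B, C, E, F, G, H, I} — 8 in total.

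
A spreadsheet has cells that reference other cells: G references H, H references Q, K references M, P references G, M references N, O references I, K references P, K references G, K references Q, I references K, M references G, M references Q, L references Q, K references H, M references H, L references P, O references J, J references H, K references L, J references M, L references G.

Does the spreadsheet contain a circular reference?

DFS with white/gray/black marking, starting from K:
K gray
  L gray
    Q gray
    Q black
    G gray
      H gray
        H→Q: Q black — skip
      H black
    G black
    P gray
      P→G: G black — skip
    P black
  L black
  K→P: P black — skip
  K→Q: Q black — skip
  K→H: H black — skip
  K→G: G black — skip
  M gray
    N gray
    N black
    M→Q: Q black — skip
    M→H: H black — skip
    M→G: G black — skip
  M black
K black
I gray
  I→K: K black — skip
I black
J gray
  J→H: H black — skip
  J→M: M black — skip
J black
O gray
  O→I: I black — skip
  O→J: J black — skip
O black
Every edge goes to a white or black vertex — no back edge, so the graph is acyclic.

No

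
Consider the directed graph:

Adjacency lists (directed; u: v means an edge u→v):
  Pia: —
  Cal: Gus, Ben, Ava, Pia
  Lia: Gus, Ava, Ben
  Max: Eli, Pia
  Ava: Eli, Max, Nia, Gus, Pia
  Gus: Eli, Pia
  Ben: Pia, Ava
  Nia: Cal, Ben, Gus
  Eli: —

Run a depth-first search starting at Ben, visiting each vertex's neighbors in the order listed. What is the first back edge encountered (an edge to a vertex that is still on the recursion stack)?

Cal→Ben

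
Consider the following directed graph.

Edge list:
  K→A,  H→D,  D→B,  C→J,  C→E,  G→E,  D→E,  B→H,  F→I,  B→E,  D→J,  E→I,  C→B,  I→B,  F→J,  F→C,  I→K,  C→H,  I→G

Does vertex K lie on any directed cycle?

No

K lies on a cycle iff there is a path from K back to itself.
Exploring from K, it never reaches itself; equivalently, its strongly connected component is a singleton.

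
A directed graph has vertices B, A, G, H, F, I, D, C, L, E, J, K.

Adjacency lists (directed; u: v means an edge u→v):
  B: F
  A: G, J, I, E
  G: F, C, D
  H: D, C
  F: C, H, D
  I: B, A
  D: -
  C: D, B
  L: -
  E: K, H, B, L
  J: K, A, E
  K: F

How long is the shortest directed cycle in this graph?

2

For each vertex v, BFS finds the shortest path from v back to v.
The shortest such closed walk is A → I → A, length 2.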